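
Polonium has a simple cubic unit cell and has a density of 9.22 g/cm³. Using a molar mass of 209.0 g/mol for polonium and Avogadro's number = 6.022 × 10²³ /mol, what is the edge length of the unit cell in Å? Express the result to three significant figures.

With Z = 1 atom per simple cubic cell, a³ = Z·M/(N_A·ρ) = 1 × 209.0 / (6.022 × 10²³ × 9.220 g/cm³) = 3.764 × 10^-23 cm³.
a = (3.764 × 10^-23)^(1/3) = 3.351 × 10^-8 cm = 3.35 Å.

3.35 Å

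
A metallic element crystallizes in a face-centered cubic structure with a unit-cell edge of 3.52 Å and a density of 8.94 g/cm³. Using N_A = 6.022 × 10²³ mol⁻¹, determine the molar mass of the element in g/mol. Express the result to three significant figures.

58.7 g/mol

An FCC cell has Z = 4 atoms; a = 3.520 × 10^-8 cm.
M = ρ·N_A·a³/Z = 8.94 × 6.022 × 10²³ × 4.361 × 10^-23 / 4 = 58.7 g/mol.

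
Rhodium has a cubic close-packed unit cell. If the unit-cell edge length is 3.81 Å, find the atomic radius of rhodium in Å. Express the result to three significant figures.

In an FCC lattice, atoms touch along the face diagonal, so √2·a = 4r.
r = √2·a/4 = 1.4142 × 3.81 / 4 = 1.35 Å.

1.35 Å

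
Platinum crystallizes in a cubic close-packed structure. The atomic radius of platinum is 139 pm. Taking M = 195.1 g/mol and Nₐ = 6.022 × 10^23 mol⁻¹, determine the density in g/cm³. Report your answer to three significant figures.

21.3 g/cm³

In an FCC lattice, atoms touch along the face diagonal, so √2·a = 4r, giving a = 393.2 pm = 3.932 × 10^-8 cm.
With Z = 4, ρ = Z·M/(N_A·a³) = 4 × 195.1 / (6.022 × 10²³ × 6.077 × 10^-23) = 21.33 g/cm³.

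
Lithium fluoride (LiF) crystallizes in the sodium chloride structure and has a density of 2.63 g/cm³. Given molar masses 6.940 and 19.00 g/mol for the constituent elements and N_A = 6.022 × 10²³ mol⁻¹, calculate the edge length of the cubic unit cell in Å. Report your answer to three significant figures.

M(LiF) = 25.94 g/mol; Z = 4 formula units per cell.
a³ = Z·M/(N_A·ρ) = 4 × 25.94 / (6.022 × 10²³ × 2.63) = 6.551 × 10^-23 cm³, so a = 4.031 × 10^-8 cm = 4.03 Å.

4.03 Å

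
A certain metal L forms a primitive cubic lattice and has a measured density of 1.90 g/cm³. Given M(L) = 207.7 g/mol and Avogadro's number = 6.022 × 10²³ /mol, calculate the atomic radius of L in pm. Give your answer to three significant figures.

For a simple cubic cell (Z = 1), a³ = Z·M/(N_A·ρ) = 1 × 207.7 / (6.022 × 10²³ × 1.900) = 1.815 × 10^-22 cm³, so a = 5.662 × 10^-8 cm = 566.2 pm.
Atoms touch along the cell edge, so a = 2r, so r = 0.5000 × a = 283 pm.

283 pm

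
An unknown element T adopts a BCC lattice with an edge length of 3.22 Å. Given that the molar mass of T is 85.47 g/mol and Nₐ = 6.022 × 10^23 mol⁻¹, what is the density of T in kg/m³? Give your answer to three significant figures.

A BCC unit cell contains Z = 2 atoms.
Cell volume: a³ = (3.22 Å)³ = (3.220 × 10^-8 cm)³ = 3.339 × 10^-23 cm³.
ρ = Z·M/(N_A·a³) = 2 × 85.47 / (6.022 × 10²³ × 3.339 × 10^-23) = 8.502 g/cm³ = 8500 kg/m³.

8500 kg/m³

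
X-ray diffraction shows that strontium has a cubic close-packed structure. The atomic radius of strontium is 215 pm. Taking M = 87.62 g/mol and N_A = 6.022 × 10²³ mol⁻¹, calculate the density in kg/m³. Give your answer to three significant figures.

2590 kg/m³

In an FCC lattice, atoms touch along the face diagonal, so √2·a = 4r, giving a = 608.1 pm = 6.081 × 10^-8 cm.
With Z = 4, ρ = Z·M/(N_A·a³) = 4 × 87.62 / (6.022 × 10²³ × 2.249 × 10^-22) = 2.588 g/cm³ = 2590 kg/m³.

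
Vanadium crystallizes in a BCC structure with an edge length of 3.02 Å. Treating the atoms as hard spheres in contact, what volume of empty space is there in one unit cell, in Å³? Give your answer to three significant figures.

8.81 Å³

In a BCC lattice atoms touch along the body diagonal, so √3·a = 4r, so r = 0.4330a = 1.308 Å.
V_cell = a³ = 27.54 Å³; V_atoms = 2 × (4/3)πr³ = 18.73 Å³.
Empty space = 27.54 − 18.73 = 8.81 Å³.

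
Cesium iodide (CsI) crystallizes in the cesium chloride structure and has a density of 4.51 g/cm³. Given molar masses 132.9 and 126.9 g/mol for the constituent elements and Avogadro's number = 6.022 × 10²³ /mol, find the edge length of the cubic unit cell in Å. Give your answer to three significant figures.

M(CsI) = 259.8 g/mol; Z = 1 formula unit per cell.
a³ = Z·M/(N_A·ρ) = 1 × 259.8 / (6.022 × 10²³ × 4.51) = 9.566 × 10^-23 cm³, so a = 4.573 × 10^-8 cm = 4.57 Å.

4.57 Å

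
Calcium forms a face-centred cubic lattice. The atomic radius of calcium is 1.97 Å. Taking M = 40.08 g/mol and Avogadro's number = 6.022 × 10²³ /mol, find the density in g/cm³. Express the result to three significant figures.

In an FCC lattice, atoms touch along the face diagonal, so √2·a = 4r, giving a = 5.572 Å = 5.572 × 10^-8 cm.
With Z = 4, ρ = Z·M/(N_A·a³) = 4 × 40.08 / (6.022 × 10²³ × 1.730 × 10^-22) = 1.539 g/cm³.

1.54 g/cm³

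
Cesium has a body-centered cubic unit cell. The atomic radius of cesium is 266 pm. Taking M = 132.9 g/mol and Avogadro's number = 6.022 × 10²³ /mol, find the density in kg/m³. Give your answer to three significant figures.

1900 kg/m³

In a BCC lattice, atoms touch along the body diagonal, so √3·a = 4r, giving a = 614.3 pm = 6.143 × 10^-8 cm.
With Z = 2, ρ = Z·M/(N_A·a³) = 2 × 132.9 / (6.022 × 10²³ × 2.318 × 10^-22) = 1.904 g/cm³ = 1900 kg/m³.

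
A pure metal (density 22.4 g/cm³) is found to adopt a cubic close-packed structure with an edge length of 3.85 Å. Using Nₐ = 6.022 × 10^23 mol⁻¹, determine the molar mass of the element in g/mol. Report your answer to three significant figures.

192 g/mol

An FCC cell has Z = 4 atoms; a = 3.850 × 10^-8 cm.
M = ρ·N_A·a³/Z = 22.4 × 6.022 × 10²³ × 5.707 × 10^-23 / 4 = 192 g/mol.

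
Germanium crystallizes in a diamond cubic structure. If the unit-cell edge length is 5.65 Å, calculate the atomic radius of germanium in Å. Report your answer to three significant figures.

1.22 Å

In a diamond cubic lattice, nearest neighbors lie along the body diagonal with √3·a = 8r.
r = √3·a/8 = 1.7321 × 5.65 / 8 = 1.22 Å.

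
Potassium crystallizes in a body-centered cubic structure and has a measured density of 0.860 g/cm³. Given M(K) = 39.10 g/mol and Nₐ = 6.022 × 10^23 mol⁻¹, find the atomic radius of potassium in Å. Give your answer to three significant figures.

For a BCC cell (Z = 2), a³ = Z·M/(N_A·ρ) = 2 × 39.10 / (6.022 × 10²³ × 0.8600) = 1.510 × 10^-22 cm³, so a = 5.325 × 10^-8 cm = 5.325 Å.
Atoms touch along the body diagonal, so √3·a = 4r, so r = 0.4330 × a = 2.31 Å.

2.31 Å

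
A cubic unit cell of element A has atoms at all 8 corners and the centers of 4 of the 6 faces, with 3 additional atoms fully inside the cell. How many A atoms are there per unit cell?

Corner atoms are shared by 8 cells (1/8 each), face atoms by 2 (1/2 each), interior atoms are unshared.
Net atoms = 8 × 1/8 + 4 × 1/2 + 3 = 1 + 2 + 3 = 6.

6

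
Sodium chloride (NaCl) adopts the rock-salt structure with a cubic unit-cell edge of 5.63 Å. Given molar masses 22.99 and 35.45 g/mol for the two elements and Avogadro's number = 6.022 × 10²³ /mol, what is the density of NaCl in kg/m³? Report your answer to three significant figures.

2180 kg/m³

The rock-salt structure contains Z = 4 formula units per cell; M(NaCl) = 22.99 + 35.45 = 58.44 g/mol.
a³ = (5.630 × 10^-8 cm)³ = 1.785 × 10^-22 cm³.
ρ = 4 × 58.44 / (6.022 × 10²³ × 1.785 × 10^-22) = 2.175 g/cm³ = 2180 kg/m³.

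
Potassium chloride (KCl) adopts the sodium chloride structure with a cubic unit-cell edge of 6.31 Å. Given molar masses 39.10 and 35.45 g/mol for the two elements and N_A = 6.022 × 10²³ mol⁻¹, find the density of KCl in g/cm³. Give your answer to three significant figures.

The sodium chloride structure contains Z = 4 formula units per cell; M(KCl) = 39.10 + 35.45 = 74.55 g/mol.
a³ = (6.310 × 10^-8 cm)³ = 2.512 × 10^-22 cm³.
ρ = 4 × 74.55 / (6.022 × 10²³ × 2.512 × 10^-22) = 1.971 g/cm³.

1.97 g/cm³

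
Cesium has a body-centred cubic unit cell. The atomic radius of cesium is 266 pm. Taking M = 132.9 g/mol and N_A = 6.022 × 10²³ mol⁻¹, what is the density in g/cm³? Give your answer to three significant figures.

1.90 g/cm³

In a BCC lattice, atoms touch along the body diagonal, so √3·a = 4r, giving a = 614.3 pm = 6.143 × 10^-8 cm.
With Z = 2, ρ = Z·M/(N_A·a³) = 2 × 132.9 / (6.022 × 10²³ × 2.318 × 10^-22) = 1.904 g/cm³.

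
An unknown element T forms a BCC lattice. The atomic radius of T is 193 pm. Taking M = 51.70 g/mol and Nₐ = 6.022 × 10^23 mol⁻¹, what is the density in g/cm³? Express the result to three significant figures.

1.94 g/cm³

In a BCC lattice, atoms touch along the body diagonal, so √3·a = 4r, giving a = 445.7 pm = 4.457 × 10^-8 cm.
With Z = 2, ρ = Z·M/(N_A·a³) = 2 × 51.70 / (6.022 × 10²³ × 8.855 × 10^-23) = 1.939 g/cm³.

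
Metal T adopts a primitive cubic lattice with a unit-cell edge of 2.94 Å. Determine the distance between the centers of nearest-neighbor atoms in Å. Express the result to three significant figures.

In a simple cubic structure, atoms touch along the cell edge, so a = 2r; the nearest-neighbor distance equals 2r = 1.000·a.
d = 1.000 × 2.94 = 2.94 Å.

2.94 Å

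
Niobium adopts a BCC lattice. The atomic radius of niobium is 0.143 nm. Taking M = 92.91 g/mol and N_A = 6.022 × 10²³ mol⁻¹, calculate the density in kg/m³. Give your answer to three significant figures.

8570 kg/m³

In a BCC lattice, atoms touch along the body diagonal, so √3·a = 4r, giving a = 0.3302 nm = 3.302 × 10^-8 cm.
With Z = 2, ρ = Z·M/(N_A·a³) = 2 × 92.91 / (6.022 × 10²³ × 3.602 × 10^-23) = 8.567 g/cm³ = 8570 kg/m³.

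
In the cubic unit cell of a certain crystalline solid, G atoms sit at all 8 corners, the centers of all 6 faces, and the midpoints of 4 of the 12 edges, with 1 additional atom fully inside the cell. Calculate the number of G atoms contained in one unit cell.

Corner atoms are shared by 8 cells (1/8 each), face atoms by 2 (1/2 each), edge atoms by 4 (1/4 each), interior atoms are unshared.
Net atoms = 8 × 1/8 + 6 × 1/2 + 4 × 1/4 + 1 = 1 + 3 + 1 + 1 = 6.

6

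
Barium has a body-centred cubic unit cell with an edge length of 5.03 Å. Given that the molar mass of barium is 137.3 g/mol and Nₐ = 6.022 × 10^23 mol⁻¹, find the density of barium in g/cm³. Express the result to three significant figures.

A BCC unit cell contains Z = 2 atoms.
Cell volume: a³ = (5.03 Å)³ = (5.030 × 10^-8 cm)³ = 1.273 × 10^-22 cm³.
ρ = Z·M/(N_A·a³) = 2 × 137.3 / (6.022 × 10²³ × 1.273 × 10^-22) = 3.583 g/cm³.

3.58 g/cm³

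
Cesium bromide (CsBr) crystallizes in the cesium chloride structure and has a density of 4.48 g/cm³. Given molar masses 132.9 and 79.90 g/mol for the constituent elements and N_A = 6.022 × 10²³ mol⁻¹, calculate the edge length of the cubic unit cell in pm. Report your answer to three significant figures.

429 pm

M(CsBr) = 212.8 g/mol; Z = 1 formula unit per cell.
a³ = Z·M/(N_A·ρ) = 1 × 212.8 / (6.022 × 10²³ × 4.48) = 7.888 × 10^-23 cm³, so a = 4.289 × 10^-8 cm = 429 pm.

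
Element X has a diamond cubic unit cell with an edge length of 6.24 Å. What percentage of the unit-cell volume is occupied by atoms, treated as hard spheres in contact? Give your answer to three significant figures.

In a diamond cubic lattice nearest neighbors lie along the body diagonal with √3·a = 8r, so r = 0.2165a = 1.351 Å.
Packing fraction = Z·(4/3)πr³ / a³ = 8 × (4/3)π × (1.351)³ / (6.24)³ = 0.3401 = 34.0%.

34.0%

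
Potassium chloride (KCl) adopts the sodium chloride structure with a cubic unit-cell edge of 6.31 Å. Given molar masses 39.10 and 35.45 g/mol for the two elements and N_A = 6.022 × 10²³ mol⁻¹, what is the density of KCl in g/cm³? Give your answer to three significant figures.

The sodium chloride structure contains Z = 4 formula units per cell; M(KCl) = 39.10 + 35.45 = 74.55 g/mol.
a³ = (6.310 × 10^-8 cm)³ = 2.512 × 10^-22 cm³.
ρ = 4 × 74.55 / (6.022 × 10²³ × 2.512 × 10^-22) = 1.971 g/cm³.

1.97 g/cm³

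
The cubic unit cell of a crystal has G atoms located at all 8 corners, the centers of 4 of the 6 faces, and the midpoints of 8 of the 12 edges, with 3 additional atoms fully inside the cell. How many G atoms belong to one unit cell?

Corner atoms are shared by 8 cells (1/8 each), face atoms by 2 (1/2 each), edge atoms by 4 (1/4 each), interior atoms are unshared.
Net atoms = 8 × 1/8 + 4 × 1/2 + 8 × 1/4 + 3 = 1 + 2 + 2 + 3 = 8.

8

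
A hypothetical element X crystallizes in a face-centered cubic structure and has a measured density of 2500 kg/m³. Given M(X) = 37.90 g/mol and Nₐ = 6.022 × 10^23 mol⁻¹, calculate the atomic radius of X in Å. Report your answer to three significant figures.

1.64 Å

For an FCC cell (Z = 4), a³ = Z·M/(N_A·ρ) = 4 × 37.90 / (6.022 × 10²³ × 2.500) = 1.007 × 10^-22 cm³, so a = 4.652 × 10^-8 cm = 4.652 Å.
Atoms touch along the face diagonal, so √2·a = 4r, so r = 0.3536 × a = 1.64 Å.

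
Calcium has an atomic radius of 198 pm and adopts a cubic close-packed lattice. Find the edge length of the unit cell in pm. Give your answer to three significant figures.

In an FCC lattice, atoms touch along the face diagonal, so √2·a = 4r.
a = 4r/√2 = 4 × 198 / 1.4142 = 560 pm.

560 pm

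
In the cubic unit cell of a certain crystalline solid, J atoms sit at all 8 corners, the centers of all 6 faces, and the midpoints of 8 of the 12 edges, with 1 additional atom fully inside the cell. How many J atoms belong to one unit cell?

Corner atoms are shared by 8 cells (1/8 each), face atoms by 2 (1/2 each), edge atoms by 4 (1/4 each), interior atoms are unshared.
Net atoms = 8 × 1/8 + 6 × 1/2 + 8 × 1/4 + 1 = 1 + 3 + 2 + 1 = 7.

7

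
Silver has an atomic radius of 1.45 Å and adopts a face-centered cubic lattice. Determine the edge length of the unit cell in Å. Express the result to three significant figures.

In an FCC lattice, atoms touch along the face diagonal, so √2·a = 4r.
a = 4r/√2 = 4 × 1.45 / 1.4142 = 4.10 Å.

4.10 Å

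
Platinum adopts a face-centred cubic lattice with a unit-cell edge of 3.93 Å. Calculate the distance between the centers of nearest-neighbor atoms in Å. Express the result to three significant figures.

In an FCC structure, atoms touch along the face diagonal, so √2·a = 4r; the nearest-neighbor distance equals 2r = 0.7071·a.
d = 0.7071 × 3.93 = 2.78 Å.

2.78 Å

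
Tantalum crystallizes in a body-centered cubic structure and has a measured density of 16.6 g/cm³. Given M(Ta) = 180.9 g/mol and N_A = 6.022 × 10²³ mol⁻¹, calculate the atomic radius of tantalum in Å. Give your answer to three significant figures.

For a BCC cell (Z = 2), a³ = Z·M/(N_A·ρ) = 2 × 180.9 / (6.022 × 10²³ × 16.60) = 3.619 × 10^-23 cm³, so a = 3.308 × 10^-8 cm = 3.308 Å.
Atoms touch along the body diagonal, so √3·a = 4r, so r = 0.4330 × a = 1.43 Å.

1.43 Å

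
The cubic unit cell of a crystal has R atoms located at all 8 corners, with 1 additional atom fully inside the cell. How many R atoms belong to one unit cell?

2

Corner atoms are shared by 8 cells (1/8 each), interior atoms are unshared.
Net atoms = 8 × 1/8 + 1 = 1 + 1 = 2.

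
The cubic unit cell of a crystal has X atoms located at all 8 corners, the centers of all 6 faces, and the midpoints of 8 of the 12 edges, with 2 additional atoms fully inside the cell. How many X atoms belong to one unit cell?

8

Corner atoms are shared by 8 cells (1/8 each), face atoms by 2 (1/2 each), edge atoms by 4 (1/4 each), interior atoms are unshared.
Net atoms = 8 × 1/8 + 6 × 1/2 + 8 × 1/4 + 2 = 1 + 3 + 2 + 2 = 8.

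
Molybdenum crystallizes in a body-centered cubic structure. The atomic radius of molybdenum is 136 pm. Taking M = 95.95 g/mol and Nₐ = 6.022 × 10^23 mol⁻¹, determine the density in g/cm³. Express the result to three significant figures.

10.3 g/cm³

In a BCC lattice, atoms touch along the body diagonal, so √3·a = 4r, giving a = 314.1 pm = 3.141 × 10^-8 cm.
With Z = 2, ρ = Z·M/(N_A·a³) = 2 × 95.95 / (6.022 × 10²³ × 3.098 × 10^-23) = 10.29 g/cm³.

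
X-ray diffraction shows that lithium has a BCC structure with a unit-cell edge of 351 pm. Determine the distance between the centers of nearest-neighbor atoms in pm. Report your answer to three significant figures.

In a BCC structure, atoms touch along the body diagonal, so √3·a = 4r; the nearest-neighbor distance equals 2r = 0.8660·a.
d = 0.8660 × 351 = 304 pm.

304 pm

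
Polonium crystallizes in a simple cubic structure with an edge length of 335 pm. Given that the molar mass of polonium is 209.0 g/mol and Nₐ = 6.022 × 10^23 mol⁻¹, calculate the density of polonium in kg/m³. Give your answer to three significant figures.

A simple cubic unit cell contains Z = 1 atom.
Cell volume: a³ = (335 pm)³ = (3.350 × 10^-8 cm)³ = 3.760 × 10^-23 cm³.
ρ = Z·M/(N_A·a³) = 1 × 209.0 / (6.022 × 10²³ × 3.760 × 10^-23) = 9.231 g/cm³ = 9230 kg/m³.

9230 kg/m³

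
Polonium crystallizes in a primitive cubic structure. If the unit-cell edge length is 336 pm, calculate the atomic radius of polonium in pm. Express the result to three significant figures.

In a simple cubic lattice, atoms touch along the cell edge, so a = 2r.
r = a/2 = 336/2 = 168 pm.

168 pm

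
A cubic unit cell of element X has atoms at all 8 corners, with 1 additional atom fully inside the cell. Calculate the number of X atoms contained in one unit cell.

2

Corner atoms are shared by 8 cells (1/8 each), interior atoms are unshared.
Net atoms = 8 × 1/8 + 1 = 1 + 1 = 2.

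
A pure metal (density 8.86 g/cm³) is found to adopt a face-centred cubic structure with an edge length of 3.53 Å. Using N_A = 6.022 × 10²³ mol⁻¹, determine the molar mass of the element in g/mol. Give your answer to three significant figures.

58.7 g/mol

An FCC cell has Z = 4 atoms; a = 3.530 × 10^-8 cm.
M = ρ·N_A·a³/Z = 8.86 × 6.022 × 10²³ × 4.399 × 10^-23 / 4 = 58.7 g/mol.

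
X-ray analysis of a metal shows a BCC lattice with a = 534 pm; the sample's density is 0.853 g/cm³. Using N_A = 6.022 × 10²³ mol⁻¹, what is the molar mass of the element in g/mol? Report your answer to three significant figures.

39.1 g/mol

A BCC cell has Z = 2 atoms; a = 5.340 × 10^-8 cm.
M = ρ·N_A·a³/Z = 0.853 × 6.022 × 10²³ × 1.523 × 10^-22 / 2 = 39.1 g/mol.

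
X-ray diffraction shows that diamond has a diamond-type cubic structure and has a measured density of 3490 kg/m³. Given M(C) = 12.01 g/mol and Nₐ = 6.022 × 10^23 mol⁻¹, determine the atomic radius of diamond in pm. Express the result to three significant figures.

77.4 pm

For a diamond cubic cell (Z = 8), a³ = Z·M/(N_A·ρ) = 8 × 12.01 / (6.022 × 10²³ × 3.490) = 4.572 × 10^-23 cm³, so a = 3.576 × 10^-8 cm = 357.6 pm.
Nearest neighbors lie along the body diagonal with √3·a = 8r, so r = 0.2165 × a = 77.4 pm.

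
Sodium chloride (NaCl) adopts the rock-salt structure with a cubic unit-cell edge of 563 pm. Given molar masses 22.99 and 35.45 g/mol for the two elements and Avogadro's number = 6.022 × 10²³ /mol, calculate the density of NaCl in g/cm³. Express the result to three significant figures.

2.18 g/cm³

The rock-salt structure contains Z = 4 formula units per cell; M(NaCl) = 22.99 + 35.45 = 58.44 g/mol.
a³ = (5.630 × 10^-8 cm)³ = 1.785 × 10^-22 cm³.
ρ = 4 × 58.44 / (6.022 × 10²³ × 1.785 × 10^-22) = 2.175 g/cm³.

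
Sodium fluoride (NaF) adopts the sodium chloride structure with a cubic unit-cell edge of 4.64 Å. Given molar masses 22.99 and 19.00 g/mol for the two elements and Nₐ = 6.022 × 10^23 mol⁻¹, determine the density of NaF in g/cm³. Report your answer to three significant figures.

The sodium chloride structure contains Z = 4 formula units per cell; M(NaF) = 22.99 + 19.00 = 41.99 g/mol.
a³ = (4.640 × 10^-8 cm)³ = 9.990 × 10^-23 cm³.
ρ = 4 × 41.99 / (6.022 × 10²³ × 9.990 × 10^-23) = 2.792 g/cm³.

2.79 g/cm³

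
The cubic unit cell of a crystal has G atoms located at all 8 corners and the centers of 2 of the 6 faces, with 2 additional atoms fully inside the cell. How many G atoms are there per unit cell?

4

Corner atoms are shared by 8 cells (1/8 each), face atoms by 2 (1/2 each), interior atoms are unshared.
Net atoms = 8 × 1/8 + 2 × 1/2 + 2 = 1 + 1 + 2 = 4.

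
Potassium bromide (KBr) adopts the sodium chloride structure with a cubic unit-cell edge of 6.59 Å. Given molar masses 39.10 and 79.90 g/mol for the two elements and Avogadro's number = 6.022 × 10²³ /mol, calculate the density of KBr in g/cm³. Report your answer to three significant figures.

2.76 g/cm³

The sodium chloride structure contains Z = 4 formula units per cell; M(KBr) = 39.10 + 79.90 = 119.0 g/mol.
a³ = (6.590 × 10^-8 cm)³ = 2.862 × 10^-22 cm³.
ρ = 4 × 119.0 / (6.022 × 10²³ × 2.862 × 10^-22) = 2.762 g/cm³.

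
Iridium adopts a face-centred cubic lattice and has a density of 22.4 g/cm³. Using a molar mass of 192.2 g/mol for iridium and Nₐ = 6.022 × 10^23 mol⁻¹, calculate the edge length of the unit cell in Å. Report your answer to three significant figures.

3.85 Å

With Z = 4 atoms per FCC cell, a³ = Z·M/(N_A·ρ) = 4 × 192.2 / (6.022 × 10²³ × 22.40 g/cm³) = 5.699 × 10^-23 cm³.
a = (5.699 × 10^-23)^(1/3) = 3.848 × 10^-8 cm = 3.85 Å.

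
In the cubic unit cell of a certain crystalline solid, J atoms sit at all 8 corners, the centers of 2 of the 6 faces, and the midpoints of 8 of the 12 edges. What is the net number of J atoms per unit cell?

4

Corner atoms are shared by 8 cells (1/8 each), face atoms by 2 (1/2 each), edge atoms by 4 (1/4 each).
Net atoms = 8 × 1/8 + 2 × 1/2 + 8 × 1/4 = 1 + 1 + 2 = 4.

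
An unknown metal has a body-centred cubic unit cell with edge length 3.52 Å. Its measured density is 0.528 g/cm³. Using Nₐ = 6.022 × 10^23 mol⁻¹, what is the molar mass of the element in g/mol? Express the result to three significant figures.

6.93 g/mol

A BCC cell has Z = 2 atoms; a = 3.520 × 10^-8 cm.
M = ρ·N_A·a³/Z = 0.528 × 6.022 × 10²³ × 4.361 × 10^-23 / 2 = 6.93 g/mol.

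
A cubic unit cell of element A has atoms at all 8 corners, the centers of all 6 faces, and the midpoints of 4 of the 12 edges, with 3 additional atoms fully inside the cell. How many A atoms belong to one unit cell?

Corner atoms are shared by 8 cells (1/8 each), face atoms by 2 (1/2 each), edge atoms by 4 (1/4 each), interior atoms are unshared.
Net atoms = 8 × 1/8 + 6 × 1/2 + 4 × 1/4 + 3 = 1 + 3 + 1 + 3 = 8.

8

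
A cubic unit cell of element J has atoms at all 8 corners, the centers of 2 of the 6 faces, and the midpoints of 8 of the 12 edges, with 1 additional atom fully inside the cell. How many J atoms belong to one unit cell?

5

Corner atoms are shared by 8 cells (1/8 each), face atoms by 2 (1/2 each), edge atoms by 4 (1/4 each), interior atoms are unshared.
Net atoms = 8 × 1/8 + 2 × 1/2 + 8 × 1/4 + 1 = 1 + 1 + 2 + 1 = 5.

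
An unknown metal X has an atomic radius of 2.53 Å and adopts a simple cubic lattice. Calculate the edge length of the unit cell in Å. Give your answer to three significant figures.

5.06 Å

In a simple cubic lattice, atoms touch along the cell edge, so a = 2r.
a = 2r = 2 × 2.53 = 5.06 Å.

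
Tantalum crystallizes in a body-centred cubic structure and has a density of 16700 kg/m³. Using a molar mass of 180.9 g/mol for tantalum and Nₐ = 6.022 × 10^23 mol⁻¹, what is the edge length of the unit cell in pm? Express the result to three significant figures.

With Z = 2 atoms per BCC cell, a³ = Z·M/(N_A·ρ) = 2 × 180.9 / (6.022 × 10²³ × 16.70 g/cm³) = 3.598 × 10^-23 cm³.
a = (3.598 × 10^-23)^(1/3) = 3.301 × 10^-8 cm = 330 pm.

330 pm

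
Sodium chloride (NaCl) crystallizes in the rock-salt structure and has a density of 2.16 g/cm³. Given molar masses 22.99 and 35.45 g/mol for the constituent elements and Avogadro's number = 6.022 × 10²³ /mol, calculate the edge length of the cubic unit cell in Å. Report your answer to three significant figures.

M(NaCl) = 58.44 g/mol; Z = 4 formula units per cell.
a³ = Z·M/(N_A·ρ) = 4 × 58.44 / (6.022 × 10²³ × 2.16) = 1.797 × 10^-22 cm³, so a = 5.643 × 10^-8 cm = 5.64 Å.

5.64 Å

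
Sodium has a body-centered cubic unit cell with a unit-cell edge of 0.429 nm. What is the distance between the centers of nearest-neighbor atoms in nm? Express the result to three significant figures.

0.372 nm

In a BCC structure, atoms touch along the body diagonal, so √3·a = 4r; the nearest-neighbor distance equals 2r = 0.8660·a.
d = 0.8660 × 0.429 = 0.372 nm.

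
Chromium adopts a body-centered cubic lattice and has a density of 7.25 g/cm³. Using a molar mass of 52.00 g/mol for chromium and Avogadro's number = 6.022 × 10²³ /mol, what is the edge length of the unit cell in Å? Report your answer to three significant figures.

2.88 Å

With Z = 2 atoms per BCC cell, a³ = Z·M/(N_A·ρ) = 2 × 52.00 / (6.022 × 10²³ × 7.250 g/cm³) = 2.382 × 10^-23 cm³.
a = (2.382 × 10^-23)^(1/3) = 2.877 × 10^-8 cm = 2.88 Å.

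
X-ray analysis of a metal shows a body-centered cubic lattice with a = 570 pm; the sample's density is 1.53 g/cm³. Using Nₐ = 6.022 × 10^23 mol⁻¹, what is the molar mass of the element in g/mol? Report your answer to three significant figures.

A BCC cell has Z = 2 atoms; a = 5.700 × 10^-8 cm.
M = ρ·N_A·a³/Z = 1.53 × 6.022 × 10²³ × 1.852 × 10^-22 / 2 = 85.3 g/mol.

85.3 g/mol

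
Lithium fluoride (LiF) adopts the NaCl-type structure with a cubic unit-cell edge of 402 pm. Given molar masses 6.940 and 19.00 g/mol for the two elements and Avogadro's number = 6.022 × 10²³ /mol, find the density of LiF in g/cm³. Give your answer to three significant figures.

2.65 g/cm³

The NaCl-type structure contains Z = 4 formula units per cell; M(LiF) = 6.940 + 19.00 = 25.94 g/mol.
a³ = (4.020 × 10^-8 cm)³ = 6.496 × 10^-23 cm³.
ρ = 4 × 25.94 / (6.022 × 10²³ × 6.496 × 10^-23) = 2.652 g/cm³.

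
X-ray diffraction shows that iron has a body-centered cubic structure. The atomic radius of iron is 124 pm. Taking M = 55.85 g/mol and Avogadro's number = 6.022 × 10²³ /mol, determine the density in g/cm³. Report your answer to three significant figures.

7.90 g/cm³

In a BCC lattice, atoms touch along the body diagonal, so √3·a = 4r, giving a = 286.4 pm = 2.864 × 10^-8 cm.
With Z = 2, ρ = Z·M/(N_A·a³) = 2 × 55.85 / (6.022 × 10²³ × 2.348 × 10^-23) = 7.899 g/cm³.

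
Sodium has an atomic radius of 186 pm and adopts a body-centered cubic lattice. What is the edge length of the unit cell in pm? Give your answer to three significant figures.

In a BCC lattice, atoms touch along the body diagonal, so √3·a = 4r.
a = 4r/√3 = 4 × 186 / 1.7321 = 430 pm.

430 pm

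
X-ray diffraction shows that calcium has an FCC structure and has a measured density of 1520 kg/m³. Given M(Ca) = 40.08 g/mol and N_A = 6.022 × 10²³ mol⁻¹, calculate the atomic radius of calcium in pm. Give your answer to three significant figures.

198 pm

For an FCC cell (Z = 4), a³ = Z·M/(N_A·ρ) = 4 × 40.08 / (6.022 × 10²³ × 1.520) = 1.751 × 10^-22 cm³, so a = 5.595 × 10^-8 cm = 559.5 pm.
Atoms touch along the face diagonal, so √2·a = 4r, so r = 0.3536 × a = 198 pm.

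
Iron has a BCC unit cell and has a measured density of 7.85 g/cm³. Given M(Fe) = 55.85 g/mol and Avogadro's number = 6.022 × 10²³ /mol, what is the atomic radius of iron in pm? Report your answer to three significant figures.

124 pm

For a BCC cell (Z = 2), a³ = Z·M/(N_A·ρ) = 2 × 55.85 / (6.022 × 10²³ × 7.850) = 2.363 × 10^-23 cm³, so a = 2.870 × 10^-8 cm = 287.0 pm.
Atoms touch along the body diagonal, so √3·a = 4r, so r = 0.4330 × a = 124 pm.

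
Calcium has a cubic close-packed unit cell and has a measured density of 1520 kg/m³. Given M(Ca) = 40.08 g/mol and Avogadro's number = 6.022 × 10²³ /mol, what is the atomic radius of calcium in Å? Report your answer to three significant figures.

1.98 Å

For an FCC cell (Z = 4), a³ = Z·M/(N_A·ρ) = 4 × 40.08 / (6.022 × 10²³ × 1.520) = 1.751 × 10^-22 cm³, so a = 5.595 × 10^-8 cm = 5.595 Å.
Atoms touch along the face diagonal, so √2·a = 4r, so r = 0.3536 × a = 1.98 Å.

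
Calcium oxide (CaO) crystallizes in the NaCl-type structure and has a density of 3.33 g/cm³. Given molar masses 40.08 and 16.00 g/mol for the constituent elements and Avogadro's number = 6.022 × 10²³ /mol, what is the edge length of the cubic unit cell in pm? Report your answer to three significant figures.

M(CaO) = 56.08 g/mol; Z = 4 formula units per cell.
a³ = Z·M/(N_A·ρ) = 4 × 56.08 / (6.022 × 10²³ × 3.33) = 1.119 × 10^-22 cm³, so a = 4.818 × 10^-8 cm = 482 pm.

482 pm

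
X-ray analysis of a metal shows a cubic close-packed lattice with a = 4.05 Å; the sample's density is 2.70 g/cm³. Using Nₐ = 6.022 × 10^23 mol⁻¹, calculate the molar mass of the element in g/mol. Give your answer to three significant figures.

An FCC cell has Z = 4 atoms; a = 4.050 × 10^-8 cm.
M = ρ·N_A·a³/Z = 2.70 × 6.022 × 10²³ × 6.643 × 10^-23 / 4 = 27.0 g/mol.

27.0 g/mol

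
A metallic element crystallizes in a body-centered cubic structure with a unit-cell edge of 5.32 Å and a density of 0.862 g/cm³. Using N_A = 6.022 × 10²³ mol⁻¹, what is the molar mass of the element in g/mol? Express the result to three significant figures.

A BCC cell has Z = 2 atoms; a = 5.320 × 10^-8 cm.
M = ρ·N_A·a³/Z = 0.862 × 6.022 × 10²³ × 1.506 × 10^-22 / 2 = 39.1 g/mol.

39.1 g/mol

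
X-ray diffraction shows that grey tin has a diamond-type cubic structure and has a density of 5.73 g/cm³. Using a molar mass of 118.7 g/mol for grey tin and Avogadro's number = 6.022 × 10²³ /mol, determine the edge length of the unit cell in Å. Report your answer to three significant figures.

6.50 Å

With Z = 8 atoms per diamond cubic cell, a³ = Z·M/(N_A·ρ) = 8 × 118.7 / (6.022 × 10²³ × 5.730 g/cm³) = 2.752 × 10^-22 cm³.
a = (2.752 × 10^-22)^(1/3) = 6.505 × 10^-8 cm = 6.50 Å.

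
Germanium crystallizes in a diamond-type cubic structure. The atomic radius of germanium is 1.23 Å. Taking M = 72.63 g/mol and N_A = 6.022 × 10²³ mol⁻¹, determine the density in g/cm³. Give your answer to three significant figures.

In a diamond cubic lattice, nearest neighbors lie along the body diagonal with √3·a = 8r, giving a = 5.681 Å = 5.681 × 10^-8 cm.
With Z = 8, ρ = Z·M/(N_A·a³) = 8 × 72.63 / (6.022 × 10²³ × 1.834 × 10^-22) = 5.262 g/cm³.

5.26 g/cm³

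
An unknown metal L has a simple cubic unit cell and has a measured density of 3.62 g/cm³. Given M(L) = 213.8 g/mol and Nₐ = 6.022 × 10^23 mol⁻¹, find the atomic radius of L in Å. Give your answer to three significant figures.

For a simple cubic cell (Z = 1), a³ = Z·M/(N_A·ρ) = 1 × 213.8 / (6.022 × 10²³ × 3.620) = 9.808 × 10^-23 cm³, so a = 4.612 × 10^-8 cm = 4.612 Å.
Atoms touch along the cell edge, so a = 2r, so r = 0.5000 × a = 2.31 Å.

2.31 Å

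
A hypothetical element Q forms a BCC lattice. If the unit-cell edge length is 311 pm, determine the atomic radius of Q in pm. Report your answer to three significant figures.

In a BCC lattice, atoms touch along the body diagonal, so √3·a = 4r.
r = √3·a/4 = 1.7321 × 311 / 4 = 135 pm.

135 pm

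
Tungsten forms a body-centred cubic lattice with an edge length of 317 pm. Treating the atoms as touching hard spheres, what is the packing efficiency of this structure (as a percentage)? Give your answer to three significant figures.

68.0%

In a BCC lattice atoms touch along the body diagonal, so √3·a = 4r, so r = 0.4330a = 137.3 pm.
Packing fraction = Z·(4/3)πr³ / a³ = 2 × (4/3)π × (137.3)³ / (317)³ = 0.6802 = 68.0%.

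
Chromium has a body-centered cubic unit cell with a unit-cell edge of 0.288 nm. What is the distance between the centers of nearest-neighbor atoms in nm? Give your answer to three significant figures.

In a BCC structure, atoms touch along the body diagonal, so √3·a = 4r; the nearest-neighbor distance equals 2r = 0.8660·a.
d = 0.8660 × 0.288 = 0.249 nm.

0.249 nm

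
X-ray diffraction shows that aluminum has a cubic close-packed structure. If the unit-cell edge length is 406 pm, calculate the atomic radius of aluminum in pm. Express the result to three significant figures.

144 pm

In an FCC lattice, atoms touch along the face diagonal, so √2·a = 4r.
r = √2·a/4 = 1.4142 × 406 / 4 = 144 pm.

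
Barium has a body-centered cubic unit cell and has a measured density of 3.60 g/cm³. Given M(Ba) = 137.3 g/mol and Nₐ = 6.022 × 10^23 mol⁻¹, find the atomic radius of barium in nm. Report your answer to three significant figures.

For a BCC cell (Z = 2), a³ = Z·M/(N_A·ρ) = 2 × 137.3 / (6.022 × 10²³ × 3.600) = 1.267 × 10^-22 cm³, so a = 5.022 × 10^-8 cm = 0.5022 nm.
Atoms touch along the body diagonal, so √3·a = 4r, so r = 0.4330 × a = 0.217 nm.

0.217 nm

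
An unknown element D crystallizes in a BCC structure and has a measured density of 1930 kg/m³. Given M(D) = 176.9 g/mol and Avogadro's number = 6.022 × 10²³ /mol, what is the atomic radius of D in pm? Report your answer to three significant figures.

For a BCC cell (Z = 2), a³ = Z·M/(N_A·ρ) = 2 × 176.9 / (6.022 × 10²³ × 1.930) = 3.044 × 10^-22 cm³, so a = 6.727 × 10^-8 cm = 672.7 pm.
Atoms touch along the body diagonal, so √3·a = 4r, so r = 0.4330 × a = 291 pm.

291 pm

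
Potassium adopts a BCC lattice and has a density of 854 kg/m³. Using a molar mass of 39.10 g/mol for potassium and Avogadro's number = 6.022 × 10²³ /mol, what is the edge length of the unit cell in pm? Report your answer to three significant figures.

With Z = 2 atoms per BCC cell, a³ = Z·M/(N_A·ρ) = 2 × 39.10 / (6.022 × 10²³ × 0.8540 g/cm³) = 1.521 × 10^-22 cm³.
a = (1.521 × 10^-22)^(1/3) = 5.337 × 10^-8 cm = 534 pm.

534 pm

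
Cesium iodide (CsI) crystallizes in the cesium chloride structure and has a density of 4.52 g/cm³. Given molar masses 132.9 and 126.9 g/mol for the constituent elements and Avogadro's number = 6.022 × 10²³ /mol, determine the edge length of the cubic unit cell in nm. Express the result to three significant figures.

0.457 nm

M(CsI) = 259.8 g/mol; Z = 1 formula unit per cell.
a³ = Z·M/(N_A·ρ) = 1 × 259.8 / (6.022 × 10²³ × 4.52) = 9.545 × 10^-23 cm³, so a = 4.570 × 10^-8 cm = 0.457 nm.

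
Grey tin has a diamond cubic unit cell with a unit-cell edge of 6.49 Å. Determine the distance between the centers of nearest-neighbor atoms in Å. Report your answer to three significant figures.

In a diamond cubic structure, nearest neighbors lie along the body diagonal with √3·a = 8r; the nearest-neighbor distance equals 2r = 0.4330·a.
d = 0.4330 × 6.49 = 2.81 Å.

2.81 Å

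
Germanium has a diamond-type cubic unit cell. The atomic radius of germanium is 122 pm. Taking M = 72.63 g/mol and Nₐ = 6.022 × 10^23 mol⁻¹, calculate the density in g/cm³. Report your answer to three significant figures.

5.39 g/cm³

In a diamond cubic lattice, nearest neighbors lie along the body diagonal with √3·a = 8r, giving a = 563.5 pm = 5.635 × 10^-8 cm.
With Z = 8, ρ = Z·M/(N_A·a³) = 8 × 72.63 / (6.022 × 10²³ × 1.789 × 10^-22) = 5.393 g/cm³.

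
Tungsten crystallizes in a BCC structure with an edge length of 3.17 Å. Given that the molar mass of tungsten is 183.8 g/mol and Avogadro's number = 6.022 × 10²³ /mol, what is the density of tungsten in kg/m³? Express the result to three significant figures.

A BCC unit cell contains Z = 2 atoms.
Cell volume: a³ = (3.17 Å)³ = (3.170 × 10^-8 cm)³ = 3.186 × 10^-23 cm³.
ρ = Z·M/(N_A·a³) = 2 × 183.8 / (6.022 × 10²³ × 3.186 × 10^-23) = 19.16 g/cm³ = 19200 kg/m³.

19200 kg/m³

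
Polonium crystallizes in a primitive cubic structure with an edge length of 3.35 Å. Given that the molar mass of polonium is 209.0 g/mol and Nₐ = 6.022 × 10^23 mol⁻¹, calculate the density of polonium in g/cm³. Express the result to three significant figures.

A simple cubic unit cell contains Z = 1 atom.
Cell volume: a³ = (3.35 Å)³ = (3.350 × 10^-8 cm)³ = 3.760 × 10^-23 cm³.
ρ = Z·M/(N_A·a³) = 1 × 209.0 / (6.022 × 10²³ × 3.760 × 10^-23) = 9.231 g/cm³.

9.23 g/cm³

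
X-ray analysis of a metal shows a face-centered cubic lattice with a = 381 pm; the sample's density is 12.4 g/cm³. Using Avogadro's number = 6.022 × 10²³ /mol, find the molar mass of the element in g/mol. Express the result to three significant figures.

103 g/mol

An FCC cell has Z = 4 atoms; a = 3.810 × 10^-8 cm.
M = ρ·N_A·a³/Z = 12.4 × 6.022 × 10²³ × 5.531 × 10^-23 / 4 = 103 g/mol.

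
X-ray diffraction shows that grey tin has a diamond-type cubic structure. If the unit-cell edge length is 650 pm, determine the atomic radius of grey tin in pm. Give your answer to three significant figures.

In a diamond cubic lattice, nearest neighbors lie along the body diagonal with √3·a = 8r.
r = √3·a/8 = 1.7321 × 650 / 8 = 141 pm.

141 pm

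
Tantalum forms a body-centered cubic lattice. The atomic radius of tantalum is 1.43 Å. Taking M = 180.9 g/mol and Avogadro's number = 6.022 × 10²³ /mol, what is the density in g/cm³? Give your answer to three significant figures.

In a BCC lattice, atoms touch along the body diagonal, so √3·a = 4r, giving a = 3.302 Å = 3.302 × 10^-8 cm.
With Z = 2, ρ = Z·M/(N_A·a³) = 2 × 180.9 / (6.022 × 10²³ × 3.602 × 10^-23) = 16.68 g/cm³.

16.7 g/cm³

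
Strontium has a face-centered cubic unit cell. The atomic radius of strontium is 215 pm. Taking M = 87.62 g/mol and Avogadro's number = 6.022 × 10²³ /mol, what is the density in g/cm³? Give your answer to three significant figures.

2.59 g/cm³

In an FCC lattice, atoms touch along the face diagonal, so √2·a = 4r, giving a = 608.1 pm = 6.081 × 10^-8 cm.
With Z = 4, ρ = Z·M/(N_A·a³) = 4 × 87.62 / (6.022 × 10²³ × 2.249 × 10^-22) = 2.588 g/cm³.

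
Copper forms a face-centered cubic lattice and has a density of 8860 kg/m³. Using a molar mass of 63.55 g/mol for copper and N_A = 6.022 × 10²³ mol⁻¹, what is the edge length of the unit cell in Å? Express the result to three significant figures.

With Z = 4 atoms per FCC cell, a³ = Z·M/(N_A·ρ) = 4 × 63.55 / (6.022 × 10²³ × 8.860 g/cm³) = 4.764 × 10^-23 cm³.
a = (4.764 × 10^-23)^(1/3) = 3.625 × 10^-8 cm = 3.63 Å.

3.63 Å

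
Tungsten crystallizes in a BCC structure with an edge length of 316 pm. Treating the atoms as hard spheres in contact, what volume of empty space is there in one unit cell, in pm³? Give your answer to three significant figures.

In a BCC lattice atoms touch along the body diagonal, so √3·a = 4r, so r = 0.4330a = 136.8 pm.
V_cell = a³ = 3.155 × 10^7 pm³; V_atoms = 2 × (4/3)πr³ = 2.146 × 10^7 pm³.
Empty space = 3.155 × 10^7 − 2.146 × 10^7 = 1.01 × 10^7 pm³.

1.01 × 10^7 pm³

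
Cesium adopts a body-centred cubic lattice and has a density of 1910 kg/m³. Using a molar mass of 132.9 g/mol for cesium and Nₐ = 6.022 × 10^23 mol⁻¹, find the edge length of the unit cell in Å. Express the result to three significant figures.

With Z = 2 atoms per BCC cell, a³ = Z·M/(N_A·ρ) = 2 × 132.9 / (6.022 × 10²³ × 1.910 g/cm³) = 2.311 × 10^-22 cm³.
a = (2.311 × 10^-22)^(1/3) = 6.137 × 10^-8 cm = 6.14 Å.

6.14 Å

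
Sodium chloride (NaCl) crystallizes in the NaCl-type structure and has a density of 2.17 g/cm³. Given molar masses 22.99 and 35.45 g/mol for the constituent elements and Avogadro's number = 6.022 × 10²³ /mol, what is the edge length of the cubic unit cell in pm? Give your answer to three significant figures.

563 pm

M(NaCl) = 58.44 g/mol; Z = 4 formula units per cell.
a³ = Z·M/(N_A·ρ) = 4 × 58.44 / (6.022 × 10²³ × 2.17) = 1.789 × 10^-22 cm³, so a = 5.635 × 10^-8 cm = 563 pm.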